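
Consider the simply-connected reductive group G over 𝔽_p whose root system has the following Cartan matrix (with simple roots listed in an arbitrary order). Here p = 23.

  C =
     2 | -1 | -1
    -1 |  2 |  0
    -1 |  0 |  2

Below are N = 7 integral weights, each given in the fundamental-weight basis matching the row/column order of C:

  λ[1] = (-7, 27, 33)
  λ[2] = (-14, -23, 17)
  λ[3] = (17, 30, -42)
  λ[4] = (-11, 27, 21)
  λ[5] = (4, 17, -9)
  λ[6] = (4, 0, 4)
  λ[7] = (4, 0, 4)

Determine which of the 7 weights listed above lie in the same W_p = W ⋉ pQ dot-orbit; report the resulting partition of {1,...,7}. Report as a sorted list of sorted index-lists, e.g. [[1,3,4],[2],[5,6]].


Root system A_3: the 3×3 matrix C matches after relabeling.

W_23-reps of the 7 weights in Ā_23 (same 3-coord order as C):

  1: (5, 1, 5);  2: (5, 1, 5);  3: (3, 15, 5);  4: (5, 1, 5);  5: (3, 15, 5);  6: (5, 1, 5);  7: (5, 1, 5)

Partition of {1..7} into 2 W_23-dot-orbits:

[[1, 2, 4, 6, 7], [3, 5]]


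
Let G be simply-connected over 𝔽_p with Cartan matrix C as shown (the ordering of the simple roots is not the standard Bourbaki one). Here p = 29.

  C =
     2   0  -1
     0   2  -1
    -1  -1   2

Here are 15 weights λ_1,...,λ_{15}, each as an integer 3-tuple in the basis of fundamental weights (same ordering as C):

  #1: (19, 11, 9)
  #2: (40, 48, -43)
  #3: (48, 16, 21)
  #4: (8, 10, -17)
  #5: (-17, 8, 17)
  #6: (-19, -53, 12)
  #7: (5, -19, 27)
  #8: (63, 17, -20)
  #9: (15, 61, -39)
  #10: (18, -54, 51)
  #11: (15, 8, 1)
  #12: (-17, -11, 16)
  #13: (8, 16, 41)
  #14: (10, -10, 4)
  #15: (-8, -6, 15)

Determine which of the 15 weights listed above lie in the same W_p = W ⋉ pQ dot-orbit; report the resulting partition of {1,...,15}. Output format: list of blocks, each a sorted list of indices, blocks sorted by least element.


A_3 Cartan matrix, 3 simple roots permuted; ρ=(1,1,1).

Alcove-folded reps (p=29, 15 weights, presented ϖ-order):

    [1] (7, 1, 9)
    [2] (7, 1, 9)
    [3] (7, 1, 9)
    [4] (7, 5, 4)
    [5] (16, 9, 2)
    [6] (1, 13, 10)
    [7] (1, 13, 10)
    [8] (1, 13, 10)
    [9] (7, 5, 4)
    [10] (1, 13, 10)
    [11] (16, 9, 2)
    [12] (7, 1, 9)
    [13] (7, 1, 9)
    [14] (7, 5, 4)
    [15] (7, 5, 4)

Partition of {1..15} into 4 W_29-dot-orbits:

[[1, 2, 3, 12, 13], [4, 9, 14, 15], [5, 11], [6, 7, 8, 10]]


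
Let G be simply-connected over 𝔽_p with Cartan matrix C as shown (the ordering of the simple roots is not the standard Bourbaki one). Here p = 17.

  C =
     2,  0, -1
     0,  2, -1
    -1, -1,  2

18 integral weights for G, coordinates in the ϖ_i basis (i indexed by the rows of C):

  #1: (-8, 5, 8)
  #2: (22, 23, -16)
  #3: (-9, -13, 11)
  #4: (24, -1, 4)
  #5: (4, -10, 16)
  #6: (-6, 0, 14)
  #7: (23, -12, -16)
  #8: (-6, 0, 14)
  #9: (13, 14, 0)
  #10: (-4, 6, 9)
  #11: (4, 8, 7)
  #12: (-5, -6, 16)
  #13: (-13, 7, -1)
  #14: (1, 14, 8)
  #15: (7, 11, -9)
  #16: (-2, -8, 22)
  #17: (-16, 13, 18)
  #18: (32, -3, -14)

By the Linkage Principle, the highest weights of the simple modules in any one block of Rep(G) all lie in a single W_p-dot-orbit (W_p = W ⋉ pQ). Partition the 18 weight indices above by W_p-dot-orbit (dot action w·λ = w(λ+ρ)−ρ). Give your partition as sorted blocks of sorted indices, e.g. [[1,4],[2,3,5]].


Root system A_3: the 3×3 matrix C matches after relabeling.

λ_j+ρ reflected into Ā_17 (⟨·,θ^∨⟩≤17); 3-tuples as given:

  λ_1 → (7, 6, 2);  λ_2 → (7, 6, 2);  λ_3 → (0, 4, 8);  λ_4 → (4, 5, 8);  λ_5 → (0, 4, 8);  λ_6 → (5, 1, 10);  λ_7 → (7, 6, 2);  λ_8 → (5, 1, 10);  λ_9 → (1, 2, 1);  λ_10 → (3, 7, 7);  λ_11 → (0, 4, 8);  λ_12 → (4, 5, 8);  λ_13 → (0, 4, 8);  λ_14 → (7, 6, 2);  λ_15 → (0, 4, 8);  λ_16 → (5, 1, 10);  λ_17 → (1, 2, 1);  λ_18 → (1, 2, 1)

Partition of {1..18} into 6 W_17-dot-orbits:

[[1, 2, 7, 14], [3, 5, 11, 13, 15], [4, 12], [6, 8, 16], [9, 17, 18], [10]]


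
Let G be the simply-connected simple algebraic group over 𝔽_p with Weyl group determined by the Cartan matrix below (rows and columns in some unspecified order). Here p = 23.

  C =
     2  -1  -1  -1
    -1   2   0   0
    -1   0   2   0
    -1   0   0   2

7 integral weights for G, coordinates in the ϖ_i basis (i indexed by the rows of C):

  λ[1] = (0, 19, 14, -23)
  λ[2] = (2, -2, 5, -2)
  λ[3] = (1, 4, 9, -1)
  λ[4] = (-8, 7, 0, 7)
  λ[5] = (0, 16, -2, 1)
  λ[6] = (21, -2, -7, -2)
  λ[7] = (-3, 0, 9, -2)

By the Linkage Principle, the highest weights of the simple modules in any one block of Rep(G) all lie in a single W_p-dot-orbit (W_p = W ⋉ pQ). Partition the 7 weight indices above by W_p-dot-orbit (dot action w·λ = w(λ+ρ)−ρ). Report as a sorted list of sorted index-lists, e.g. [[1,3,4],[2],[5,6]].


Dynkin diagram of C (from the 6 off-diagonal −1 entries): D_4.

W_23-reps of the 7 weights in Ā_23 (same 4-coord order as C):

  1: (1, 1, 6, 1) · 2: (1, 1, 6, 1) · 3: (2, 5, 10, 0) · 4: (1, 1, 6, 1) · 5: (0, 17, 1, 2) · 6: (1, 1, 6, 1) · 7: (1, 1, 6, 1)

Partition of {1..7} into 3 W_23-dot-orbits:

[[1, 2, 4, 6, 7], [3], [5]]


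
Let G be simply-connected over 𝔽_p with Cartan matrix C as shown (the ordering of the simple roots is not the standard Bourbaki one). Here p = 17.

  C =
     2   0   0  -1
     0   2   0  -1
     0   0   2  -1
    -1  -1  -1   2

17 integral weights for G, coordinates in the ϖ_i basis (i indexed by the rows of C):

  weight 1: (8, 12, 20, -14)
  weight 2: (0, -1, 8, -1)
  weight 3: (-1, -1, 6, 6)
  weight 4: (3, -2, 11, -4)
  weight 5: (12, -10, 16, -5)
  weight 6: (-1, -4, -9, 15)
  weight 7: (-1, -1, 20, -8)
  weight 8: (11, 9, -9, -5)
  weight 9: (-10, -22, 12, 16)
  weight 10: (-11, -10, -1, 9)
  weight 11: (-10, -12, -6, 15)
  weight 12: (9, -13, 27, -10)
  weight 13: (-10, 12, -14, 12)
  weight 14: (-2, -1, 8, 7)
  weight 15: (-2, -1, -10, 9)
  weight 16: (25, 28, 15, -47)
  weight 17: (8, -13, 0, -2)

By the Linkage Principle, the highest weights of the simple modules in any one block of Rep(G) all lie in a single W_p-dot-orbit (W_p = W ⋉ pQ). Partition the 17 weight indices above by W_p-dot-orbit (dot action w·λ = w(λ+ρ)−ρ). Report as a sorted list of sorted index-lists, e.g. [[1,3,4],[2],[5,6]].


D_4 Cartan matrix, 4 simple roots permuted; ρ=(1,1,1,1).

Each λ_j+ρ reduced to Ā_17; 4-tuples below use C's row order:

    1: (0, 4, 4, 0)
    2: (1, 0, 9, 0)
    3: (0, 0, 7, 3)
    4: (0, 3, 8, 1)
    5: (0, 4, 4, 0)
    6: (0, 3, 8, 1)
    7: (0, 0, 7, 3)
    8: (0, 2, 4, 5)
    9: (0, 4, 4, 0)
    10: (1, 0, 9, 0)
    11: (0, 2, 4, 5)
    12: (0, 2, 4, 5)
    13: (0, 4, 4, 0)
    14: (1, 0, 9, 0)
    15: (1, 0, 9, 0)
    16: (0, 3, 8, 1)
    17: (0, 3, 8, 1)

These 17 weights hit 5 W_17-dot-orbits; sizes (4, 4, 2, 4, 3):

[[1, 5, 9, 13], [2, 10, 14, 15], [3, 7], [4, 6, 16, 17], [8, 11, 12]]


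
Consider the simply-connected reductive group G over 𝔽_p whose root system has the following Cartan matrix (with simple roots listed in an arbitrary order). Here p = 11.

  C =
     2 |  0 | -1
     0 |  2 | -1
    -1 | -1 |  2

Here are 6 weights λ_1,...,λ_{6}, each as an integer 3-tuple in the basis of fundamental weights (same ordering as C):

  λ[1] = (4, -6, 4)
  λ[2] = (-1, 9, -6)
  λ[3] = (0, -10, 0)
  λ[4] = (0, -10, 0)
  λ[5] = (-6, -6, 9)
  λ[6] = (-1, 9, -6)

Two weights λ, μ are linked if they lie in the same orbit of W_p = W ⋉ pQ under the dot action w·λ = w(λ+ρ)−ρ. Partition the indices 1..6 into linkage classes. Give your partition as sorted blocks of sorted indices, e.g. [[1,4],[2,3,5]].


Root system A_3: the 3×3 matrix C matches after relabeling.

λ_j+ρ reflected into Ā_11 (⟨·,θ^∨⟩≤11); 3-tuples as given:

  λ_1 → (5, 5, 0) · λ_2 → (5, 5, 0) · λ_3 → (7, 1, 1) · λ_4 → (7, 1, 1) · λ_5 → (5, 5, 0) · λ_6 → (5, 5, 0)

Grouping the 6 weights by Ā_11-representative: 2 linkage classes.

[[1, 2, 5, 6], [3, 4]]


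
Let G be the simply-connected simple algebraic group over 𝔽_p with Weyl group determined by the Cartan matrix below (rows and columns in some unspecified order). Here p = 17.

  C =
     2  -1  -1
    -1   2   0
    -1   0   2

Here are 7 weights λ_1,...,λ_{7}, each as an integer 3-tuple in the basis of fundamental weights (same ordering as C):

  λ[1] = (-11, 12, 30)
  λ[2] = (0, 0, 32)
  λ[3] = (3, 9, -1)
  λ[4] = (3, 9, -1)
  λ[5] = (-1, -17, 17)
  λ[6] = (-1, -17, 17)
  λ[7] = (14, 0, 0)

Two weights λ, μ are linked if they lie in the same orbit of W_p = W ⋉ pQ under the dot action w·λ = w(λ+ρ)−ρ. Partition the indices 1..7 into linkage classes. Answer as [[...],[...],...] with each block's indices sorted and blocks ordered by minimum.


Cartan matrix: type A_3 (|W|=24); un-permuting the 3 rows.

Folding the 7 weights λ_j+ρ into Ā_17 (reps in the given 3-coord order):

    λ_1 → (4, 10, 0)
    λ_2 → (15, 1, 1)
    λ_3 → (4, 10, 0)
    λ_4 → (4, 10, 0)
    λ_5 → (15, 1, 1)
    λ_6 → (15, 1, 1)
    λ_7 → (15, 1, 1)

2 distinct reps among the 7 weights ⇒ 2 W_17-linkage classes:

[[1, 3, 4], [2, 5, 6, 7]]


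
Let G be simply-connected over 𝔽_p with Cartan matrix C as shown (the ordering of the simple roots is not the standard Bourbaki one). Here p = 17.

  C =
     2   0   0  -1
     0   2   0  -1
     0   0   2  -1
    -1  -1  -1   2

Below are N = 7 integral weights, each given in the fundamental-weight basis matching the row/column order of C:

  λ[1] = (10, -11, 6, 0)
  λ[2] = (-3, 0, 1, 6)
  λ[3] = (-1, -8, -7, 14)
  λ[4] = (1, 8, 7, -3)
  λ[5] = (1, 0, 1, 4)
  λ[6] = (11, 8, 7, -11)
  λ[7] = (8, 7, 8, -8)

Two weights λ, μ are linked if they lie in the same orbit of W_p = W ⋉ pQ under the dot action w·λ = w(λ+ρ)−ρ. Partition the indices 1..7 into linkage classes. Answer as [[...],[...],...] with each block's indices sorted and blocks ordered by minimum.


Root system D_4: the 4×4 matrix C matches after relabeling.

W_17-reps of the 7 weights in Ā_17 (same 4-coord order as C):

  [1] (2, 1, 2, 5) · [2] (2, 1, 2, 5) · [3] (0, 7, 6, 2) · [4] (0, 7, 6, 2) · [5] (2, 1, 2, 5) · [6] (2, 1, 2, 5) · [7] (2, 1, 2, 5)

Linkage partition of the 7 weights (2 classes, p=17):

[[1, 2, 5, 6, 7], [3, 4]]


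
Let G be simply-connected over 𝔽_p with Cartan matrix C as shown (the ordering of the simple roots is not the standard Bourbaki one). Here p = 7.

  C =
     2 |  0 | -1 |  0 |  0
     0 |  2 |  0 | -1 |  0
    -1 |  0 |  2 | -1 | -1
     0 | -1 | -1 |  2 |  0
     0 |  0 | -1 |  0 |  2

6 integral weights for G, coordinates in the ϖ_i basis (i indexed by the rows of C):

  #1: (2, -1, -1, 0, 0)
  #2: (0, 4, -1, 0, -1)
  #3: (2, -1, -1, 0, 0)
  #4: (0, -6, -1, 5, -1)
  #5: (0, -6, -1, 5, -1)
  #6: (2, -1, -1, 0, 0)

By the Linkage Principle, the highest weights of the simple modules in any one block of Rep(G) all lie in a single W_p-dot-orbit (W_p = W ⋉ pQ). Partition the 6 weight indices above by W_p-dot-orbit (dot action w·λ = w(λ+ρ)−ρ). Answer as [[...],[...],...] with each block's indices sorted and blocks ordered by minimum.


D_5 Cartan matrix, 5 simple roots permuted; ρ=(1,1,1,1,1).

Each λ_j+ρ reduced to Ā_7; 5-tuples below use C's row order:

  λ_1+ρ ↦ (3, 0, 0, 1, 1)
  λ_2+ρ ↦ (1, 5, 0, 0, 0)
  λ_3+ρ ↦ (3, 0, 0, 1, 1)
  λ_4+ρ ↦ (1, 5, 0, 0, 0)
  λ_5+ρ ↦ (1, 5, 0, 0, 0)
  λ_6+ρ ↦ (3, 0, 0, 1, 1)

Linkage partition of the 6 weights (2 classes, p=7):

[[1, 3, 6], [2, 4, 5]]


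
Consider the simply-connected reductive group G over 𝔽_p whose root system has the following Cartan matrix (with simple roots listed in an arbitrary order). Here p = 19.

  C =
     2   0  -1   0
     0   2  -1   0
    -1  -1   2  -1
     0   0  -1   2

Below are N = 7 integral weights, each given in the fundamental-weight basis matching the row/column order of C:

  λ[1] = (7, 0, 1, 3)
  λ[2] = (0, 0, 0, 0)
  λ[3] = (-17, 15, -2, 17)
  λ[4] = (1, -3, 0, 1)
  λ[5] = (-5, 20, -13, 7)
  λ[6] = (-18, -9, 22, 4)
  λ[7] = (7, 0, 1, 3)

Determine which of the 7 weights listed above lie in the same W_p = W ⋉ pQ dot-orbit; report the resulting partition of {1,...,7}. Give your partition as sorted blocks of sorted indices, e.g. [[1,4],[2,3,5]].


D_4 Cartan matrix, 4 simple roots permuted; ρ=(1,1,1,1).

λ_j+ρ reflected into Ā_19 (⟨·,θ^∨⟩≤19); 4-tuples as given:

  1: (8, 1, 2, 4);  2: (1, 1, 1, 1);  3: (1, 1, 1, 1);  4: (1, 1, 1, 1);  5: (8, 1, 2, 4);  6: (8, 1, 2, 4);  7: (8, 1, 2, 4)

The 7 indices split into 2 linkage classes (same alcove rep ⇔ same W_19-dot-orbit):

[[1, 5, 6, 7], [2, 3, 4]]


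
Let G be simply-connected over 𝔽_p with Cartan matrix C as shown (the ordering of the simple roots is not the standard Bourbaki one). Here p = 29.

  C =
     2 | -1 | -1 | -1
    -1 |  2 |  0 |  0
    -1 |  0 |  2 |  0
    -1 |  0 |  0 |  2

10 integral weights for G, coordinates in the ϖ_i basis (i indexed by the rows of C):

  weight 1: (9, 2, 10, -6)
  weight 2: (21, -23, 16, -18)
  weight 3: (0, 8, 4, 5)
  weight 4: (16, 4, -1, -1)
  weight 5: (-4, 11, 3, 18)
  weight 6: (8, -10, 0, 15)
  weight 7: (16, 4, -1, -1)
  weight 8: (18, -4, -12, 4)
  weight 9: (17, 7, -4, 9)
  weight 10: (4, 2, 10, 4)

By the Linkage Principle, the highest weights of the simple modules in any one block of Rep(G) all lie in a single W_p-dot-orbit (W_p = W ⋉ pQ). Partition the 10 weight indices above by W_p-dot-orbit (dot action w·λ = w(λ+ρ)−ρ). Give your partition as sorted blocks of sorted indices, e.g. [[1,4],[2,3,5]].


Cartan matrix: type D_4 (|W|=192); un-permuting the 4 rows.

λ_j+ρ reflected into Ā_29 (⟨·,θ^∨⟩≤29); 4-tuples as given:

  λ_1 → (5, 3, 11, 5) · λ_2 → (7, 5, 0, 0) · λ_3 → (1, 9, 5, 6) · λ_4 → (7, 5, 0, 0) · λ_5 → (0, 9, 1, 16) · λ_6 → (0, 9, 1, 16) · λ_7 → (7, 5, 0, 0) · λ_8 → (5, 3, 11, 5) · λ_9 → (3, 1, 4, 3) · λ_10 → (5, 3, 11, 5)

5 distinct reps among the 10 weights ⇒ 5 W_29-linkage classes:

[[1, 8, 10], [2, 4, 7], [3], [5, 6], [9]]


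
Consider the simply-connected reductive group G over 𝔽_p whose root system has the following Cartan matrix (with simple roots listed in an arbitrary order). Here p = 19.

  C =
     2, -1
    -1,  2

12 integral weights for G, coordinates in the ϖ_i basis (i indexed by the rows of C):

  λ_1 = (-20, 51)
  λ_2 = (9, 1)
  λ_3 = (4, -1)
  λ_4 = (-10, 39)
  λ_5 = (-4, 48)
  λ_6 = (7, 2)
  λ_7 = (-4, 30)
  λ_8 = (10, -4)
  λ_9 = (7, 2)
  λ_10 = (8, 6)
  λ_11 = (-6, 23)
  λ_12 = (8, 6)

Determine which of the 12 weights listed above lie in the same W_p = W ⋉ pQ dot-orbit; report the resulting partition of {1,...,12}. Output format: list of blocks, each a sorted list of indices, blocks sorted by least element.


Dynkin diagram of C (from the 2 off-diagonal −1 entries): A_2.

Alcove-folded reps (p=19, 12 weights, presented ϖ-order):

  λ_1+ρ ↦ (0, 14) · λ_2+ρ ↦ (10, 2) · λ_3+ρ ↦ (5, 0) · λ_4+ρ ↦ (10, 2) · λ_5+ρ ↦ (8, 3) · λ_6+ρ ↦ (8, 3) · λ_7+ρ ↦ (9, 7) · λ_8+ρ ↦ (8, 3) · λ_9+ρ ↦ (8, 3) · λ_10+ρ ↦ (9, 7) · λ_11+ρ ↦ (0, 14) · λ_12+ρ ↦ (9, 7)

Partition of {1..12} into 5 W_19-dot-orbits:

[[1, 11], [2, 4], [3], [5, 6, 8, 9], [7, 10, 12]]


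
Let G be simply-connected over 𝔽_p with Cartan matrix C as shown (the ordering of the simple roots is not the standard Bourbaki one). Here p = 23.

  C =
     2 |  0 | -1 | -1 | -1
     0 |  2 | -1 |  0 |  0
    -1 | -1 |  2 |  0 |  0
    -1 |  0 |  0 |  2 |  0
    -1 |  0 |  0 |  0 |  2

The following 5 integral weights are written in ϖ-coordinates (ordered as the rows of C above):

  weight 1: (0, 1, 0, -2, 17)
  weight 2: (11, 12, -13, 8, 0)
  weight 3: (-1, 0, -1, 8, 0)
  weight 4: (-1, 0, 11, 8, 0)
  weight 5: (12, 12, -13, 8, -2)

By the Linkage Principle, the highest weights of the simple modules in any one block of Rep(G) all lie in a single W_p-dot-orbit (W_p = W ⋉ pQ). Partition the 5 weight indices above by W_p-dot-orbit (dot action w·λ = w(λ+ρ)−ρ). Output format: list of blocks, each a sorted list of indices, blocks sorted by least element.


Dynkin diagram of C (from the 8 off-diagonal −1 entries): D_5.

Folding the 5 weights λ_j+ρ into Ā_23 (reps in the given 5-coord order):

  λ_1+ρ ↦ (0, 2, 1, 1, 18)
  λ_2+ρ ↦ (0, 1, 0, 9, 1)
  λ_3+ρ ↦ (0, 1, 0, 9, 1)
  λ_4+ρ ↦ (0, 1, 0, 9, 1)
  λ_5+ρ ↦ (0, 1, 0, 9, 1)

The 5 indices split into 2 linkage classes (same alcove rep ⇔ same W_23-dot-orbit):

[[1], [2, 3, 4, 5]]


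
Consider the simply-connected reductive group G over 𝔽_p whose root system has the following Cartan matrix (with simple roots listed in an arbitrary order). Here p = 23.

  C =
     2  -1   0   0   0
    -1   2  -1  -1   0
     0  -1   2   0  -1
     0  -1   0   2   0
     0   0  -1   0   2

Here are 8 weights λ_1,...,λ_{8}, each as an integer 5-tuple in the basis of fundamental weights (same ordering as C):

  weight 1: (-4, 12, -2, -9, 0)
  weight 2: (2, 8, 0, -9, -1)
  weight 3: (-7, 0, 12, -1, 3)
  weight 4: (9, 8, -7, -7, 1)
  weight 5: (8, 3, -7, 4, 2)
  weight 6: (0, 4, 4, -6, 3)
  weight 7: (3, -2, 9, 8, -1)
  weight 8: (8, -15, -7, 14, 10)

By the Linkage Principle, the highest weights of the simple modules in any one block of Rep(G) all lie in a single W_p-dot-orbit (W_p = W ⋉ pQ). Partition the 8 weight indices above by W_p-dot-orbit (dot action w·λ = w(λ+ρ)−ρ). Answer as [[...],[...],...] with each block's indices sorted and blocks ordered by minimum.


Cartan matrix: type D_5 (|W|=1920); un-permuting the 5 rows.

Ā_23 reps of the 8 weights (D_5, coords as presented):

  λ_1+ρ ↦ (3, 1, 1, 8, 0) · λ_2+ρ ↦ (3, 1, 1, 8, 0) · λ_3+ρ ↦ (1, 0, 5, 5, 4) · λ_4+ρ ↦ (7, 2, 1, 3, 3) · λ_5+ρ ↦ (7, 2, 1, 3, 3) · λ_6+ρ ↦ (1, 0, 5, 5, 4) · λ_7+ρ ↦ (3, 1, 1, 8, 0) · λ_8+ρ ↦ (1, 0, 5, 5, 4)

Grouping the 8 weights by Ā_23-representative: 3 linkage classes.

[[1, 2, 7], [3, 6, 8], [4, 5]]


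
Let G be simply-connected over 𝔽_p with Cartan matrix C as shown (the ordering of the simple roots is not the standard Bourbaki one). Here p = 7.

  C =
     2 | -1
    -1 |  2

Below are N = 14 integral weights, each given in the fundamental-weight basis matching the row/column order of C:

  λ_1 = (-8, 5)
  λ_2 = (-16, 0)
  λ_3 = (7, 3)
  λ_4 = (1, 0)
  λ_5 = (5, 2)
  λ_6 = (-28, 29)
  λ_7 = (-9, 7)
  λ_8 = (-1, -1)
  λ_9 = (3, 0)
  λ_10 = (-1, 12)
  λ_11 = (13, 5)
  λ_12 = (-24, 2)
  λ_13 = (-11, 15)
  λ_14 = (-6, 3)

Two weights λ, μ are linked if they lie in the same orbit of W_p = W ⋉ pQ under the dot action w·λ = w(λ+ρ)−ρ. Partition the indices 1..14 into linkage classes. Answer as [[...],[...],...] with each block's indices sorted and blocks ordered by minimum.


Cartan matrix: type A_2 (|W|=6); un-permuting the 2 rows.

Folding the 14 weights λ_j+ρ into Ā_7 (reps in the given 2-coord order):

  λ_1+ρ ↦ (6, 1);  λ_2+ρ ↦ (6, 1);  λ_3+ρ ↦ (2, 1);  λ_4+ρ ↦ (2, 1);  λ_5+ρ ↦ (4, 1);  λ_6+ρ ↦ (4, 1);  λ_7+ρ ↦ (6, 1);  λ_8+ρ ↦ (0, 0);  λ_9+ρ ↦ (4, 1);  λ_10+ρ ↦ (6, 1);  λ_11+ρ ↦ (6, 1);  λ_12+ρ ↦ (2, 1);  λ_13+ρ ↦ (2, 1);  λ_14+ρ ↦ (4, 1)

Grouping the 14 weights by Ā_7-representative: 4 linkage classes.

[[1, 2, 7, 10, 11], [3, 4, 12, 13], [5, 6, 9, 14], [8]]


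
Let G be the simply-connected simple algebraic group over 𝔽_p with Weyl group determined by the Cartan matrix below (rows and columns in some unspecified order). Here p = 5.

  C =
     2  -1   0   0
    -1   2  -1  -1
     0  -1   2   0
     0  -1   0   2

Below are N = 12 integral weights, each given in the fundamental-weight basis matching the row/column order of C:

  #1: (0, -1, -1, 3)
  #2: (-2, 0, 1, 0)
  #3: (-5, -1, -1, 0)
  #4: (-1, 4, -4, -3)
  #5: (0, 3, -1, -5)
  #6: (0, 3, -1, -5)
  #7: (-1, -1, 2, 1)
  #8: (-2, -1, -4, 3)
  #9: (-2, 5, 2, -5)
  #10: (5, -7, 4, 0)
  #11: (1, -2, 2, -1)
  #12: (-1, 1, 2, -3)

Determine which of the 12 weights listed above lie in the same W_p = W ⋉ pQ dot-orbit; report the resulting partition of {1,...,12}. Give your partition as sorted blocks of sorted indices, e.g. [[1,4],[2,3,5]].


D_4 Cartan matrix, 4 simple roots permuted; ρ=(1,1,1,1).

W_5-reps of the 12 weights in Ā_5 (same 4-coord order as C):

    [1] (1, 0, 0, 4)
    [2] (1, 0, 2, 1)
    [3] (3, 0, 1, 0)
    [4] (0, 0, 3, 2)
    [5] (1, 0, 0, 4)
    [6] (1, 0, 0, 4)
    [7] (0, 0, 3, 2)
    [8] (3, 0, 1, 0)
    [9] (3, 0, 1, 0)
    [10] (1, 0, 0, 4)
    [11] (1, 0, 2, 1)
    [12] (0, 0, 3, 2)

4 distinct reps among the 12 weights ⇒ 4 W_5-linkage classes:

[[1, 5, 6, 10], [2, 11], [3, 8, 9], [4, 7, 12]]


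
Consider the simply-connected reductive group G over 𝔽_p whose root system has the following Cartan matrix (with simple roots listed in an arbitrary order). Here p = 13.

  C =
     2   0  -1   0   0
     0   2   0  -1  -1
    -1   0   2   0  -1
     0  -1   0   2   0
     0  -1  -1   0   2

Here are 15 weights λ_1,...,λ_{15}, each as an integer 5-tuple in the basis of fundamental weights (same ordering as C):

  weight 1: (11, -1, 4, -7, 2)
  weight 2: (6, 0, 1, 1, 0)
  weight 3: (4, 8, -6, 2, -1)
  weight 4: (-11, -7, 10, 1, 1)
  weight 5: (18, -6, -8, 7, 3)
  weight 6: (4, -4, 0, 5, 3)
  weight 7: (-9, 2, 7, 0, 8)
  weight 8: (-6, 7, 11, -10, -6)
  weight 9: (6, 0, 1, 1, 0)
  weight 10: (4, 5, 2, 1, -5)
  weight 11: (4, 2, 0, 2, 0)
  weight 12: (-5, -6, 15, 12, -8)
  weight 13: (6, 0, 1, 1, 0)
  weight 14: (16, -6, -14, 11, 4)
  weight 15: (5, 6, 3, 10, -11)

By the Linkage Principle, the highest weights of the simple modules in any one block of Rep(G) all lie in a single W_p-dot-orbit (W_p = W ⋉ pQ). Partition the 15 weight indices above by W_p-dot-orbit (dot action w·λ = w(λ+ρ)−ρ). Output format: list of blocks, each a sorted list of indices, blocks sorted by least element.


Root system A_5: the 5×5 matrix C matches after relabeling.

Each λ_j+ρ reduced to Ā_13; 5-tuples below use C's row order:

    [1] (5, 3, 1, 3, 1)
    [2] (7, 1, 2, 2, 1)
    [3] (0, 4, 0, 3, 5)
    [4] (7, 1, 2, 2, 1)
    [5] (5, 3, 1, 3, 1)
    [6] (5, 3, 1, 3, 1)
    [7] (0, 4, 0, 3, 5)
    [8] (3, 5, 1, 1, 1)
    [9] (7, 1, 2, 2, 1)
    [10] (4, 2, 1, 2, 3)
    [11] (5, 3, 1, 3, 1)
    [12] (0, 4, 0, 3, 5)
    [13] (7, 1, 2, 2, 1)
    [14] (0, 4, 0, 3, 5)
    [15] (5, 3, 1, 3, 1)

Partition of {1..15} into 5 W_13-dot-orbits:

[[1, 5, 6, 11, 15], [2, 4, 9, 13], [3, 7, 12, 14], [8], [10]]


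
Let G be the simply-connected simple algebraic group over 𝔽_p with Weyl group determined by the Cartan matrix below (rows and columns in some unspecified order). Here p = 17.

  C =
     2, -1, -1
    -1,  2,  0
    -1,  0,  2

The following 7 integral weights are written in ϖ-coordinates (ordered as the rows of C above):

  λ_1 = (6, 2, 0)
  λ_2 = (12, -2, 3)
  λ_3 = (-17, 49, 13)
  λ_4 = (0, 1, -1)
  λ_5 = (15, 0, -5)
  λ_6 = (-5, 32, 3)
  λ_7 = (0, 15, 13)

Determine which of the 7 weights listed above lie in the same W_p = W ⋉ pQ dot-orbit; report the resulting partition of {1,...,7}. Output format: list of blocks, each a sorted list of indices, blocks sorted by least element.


Cartan matrix: type A_3 (|W|=24); un-permuting the 3 rows.

Each λ_j+ρ reduced to Ā_17; 3-tuples below use C's row order:

    λ_1+ρ ↦ (7, 3, 1)
    λ_2+ρ ↦ (12, 1, 4)
    λ_3+ρ ↦ (1, 2, 0)
    λ_4+ρ ↦ (1, 2, 0)
    λ_5+ρ ↦ (12, 1, 4)
    λ_6+ρ ↦ (12, 1, 4)
    λ_7+ρ ↦ (1, 2, 0)

Linkage partition of the 7 weights (3 classes, p=17):

[[1], [2, 5, 6], [3, 4, 7]]


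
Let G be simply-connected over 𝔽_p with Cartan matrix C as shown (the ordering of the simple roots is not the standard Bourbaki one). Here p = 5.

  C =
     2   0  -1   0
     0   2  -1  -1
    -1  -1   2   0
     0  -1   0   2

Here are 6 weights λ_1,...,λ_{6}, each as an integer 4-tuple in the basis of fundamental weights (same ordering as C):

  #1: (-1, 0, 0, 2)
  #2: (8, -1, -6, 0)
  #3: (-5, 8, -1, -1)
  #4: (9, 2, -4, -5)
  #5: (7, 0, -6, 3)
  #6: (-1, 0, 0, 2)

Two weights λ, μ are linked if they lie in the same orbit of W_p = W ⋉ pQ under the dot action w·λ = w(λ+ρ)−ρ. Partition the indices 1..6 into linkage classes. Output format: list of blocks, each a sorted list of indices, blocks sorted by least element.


Cartan matrix: type A_4 (|W|=120); un-permuting the 4 rows.

Ā_5 reps of the 6 weights (A_4, coords as presented):

  1: (0, 1, 1, 3)
  2: (0, 1, 0, 0)
  3: (0, 1, 0, 0)
  4: (0, 1, 1, 3)
  5: (0, 1, 1, 3)
  6: (0, 1, 1, 3)

The 6 indices split into 2 linkage classes (same alcove rep ⇔ same W_5-dot-orbit):

[[1, 4, 5, 6], [2, 3]]


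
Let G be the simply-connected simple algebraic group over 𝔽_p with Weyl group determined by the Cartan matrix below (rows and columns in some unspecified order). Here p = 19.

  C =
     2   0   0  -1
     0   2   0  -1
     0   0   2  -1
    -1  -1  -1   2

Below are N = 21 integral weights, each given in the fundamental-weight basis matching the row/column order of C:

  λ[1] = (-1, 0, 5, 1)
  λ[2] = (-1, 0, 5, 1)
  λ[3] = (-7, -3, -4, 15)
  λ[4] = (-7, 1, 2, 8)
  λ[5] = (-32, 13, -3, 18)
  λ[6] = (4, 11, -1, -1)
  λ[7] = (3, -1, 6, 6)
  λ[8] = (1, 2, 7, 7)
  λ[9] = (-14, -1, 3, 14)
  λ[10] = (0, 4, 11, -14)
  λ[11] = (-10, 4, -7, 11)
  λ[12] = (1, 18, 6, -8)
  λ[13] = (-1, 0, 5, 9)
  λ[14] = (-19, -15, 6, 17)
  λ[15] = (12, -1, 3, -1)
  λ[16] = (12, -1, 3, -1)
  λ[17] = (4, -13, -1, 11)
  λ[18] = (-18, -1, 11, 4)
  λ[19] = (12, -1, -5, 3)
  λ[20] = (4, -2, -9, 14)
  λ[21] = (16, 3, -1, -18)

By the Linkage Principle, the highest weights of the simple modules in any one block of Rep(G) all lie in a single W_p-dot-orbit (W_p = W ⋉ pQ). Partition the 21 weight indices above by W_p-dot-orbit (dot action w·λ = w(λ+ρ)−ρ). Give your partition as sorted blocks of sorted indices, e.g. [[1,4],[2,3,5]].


Cartan matrix: type D_4 (|W|=192); un-permuting the 4 rows.

λ_j+ρ reflected into Ā_19 (⟨·,θ^∨⟩≤19); 4-tuples as given:

  [1] (0, 1, 6, 2);  [2] (0, 1, 6, 2);  [3] (6, 2, 3, 3);  [4] (6, 2, 3, 3);  [5] (5, 12, 0, 0);  [6] (5, 12, 0, 0);  [7] (4, 0, 7, 1);  [8] (0, 1, 6, 2);  [9] (13, 0, 4, 0);  [10] (4, 0, 7, 1);  [11] (6, 2, 3, 3);  [12] (5, 12, 0, 0);  [13] (0, 1, 6, 2);  [14] (4, 0, 7, 1);  [15] (13, 0, 4, 0);  [16] (13, 0, 4, 0);  [17] (5, 12, 0, 0);  [18] (5, 12, 0, 0);  [19] (13, 0, 4, 0);  [20] (4, 0, 7, 1);  [21] (13, 0, 4, 0)

5 distinct reps among the 21 weights ⇒ 5 W_19-linkage classes:

[[1, 2, 8, 13], [3, 4, 11], [5, 6, 12, 17, 18], [7, 10, 14, 20], [9, 15, 16, 19, 21]]


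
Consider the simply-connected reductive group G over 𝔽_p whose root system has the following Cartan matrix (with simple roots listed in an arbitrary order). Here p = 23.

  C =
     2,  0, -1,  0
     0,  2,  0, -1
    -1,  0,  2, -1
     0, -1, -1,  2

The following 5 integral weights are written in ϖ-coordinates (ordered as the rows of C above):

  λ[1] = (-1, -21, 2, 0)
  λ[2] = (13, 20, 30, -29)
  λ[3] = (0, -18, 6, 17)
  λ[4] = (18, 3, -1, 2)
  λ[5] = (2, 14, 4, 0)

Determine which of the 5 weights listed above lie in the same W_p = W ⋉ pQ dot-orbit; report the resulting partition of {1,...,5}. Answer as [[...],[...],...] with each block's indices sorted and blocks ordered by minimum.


Dynkin diagram of C (from the 6 off-diagonal −1 entries): A_4.

λ_j+ρ reflected into Ā_23 (⟨·,θ^∨⟩≤23); 4-tuples as given:

  [1] (16, 1, 0, 3)
  [2] (2, 14, 5, 1)
  [3] (2, 14, 5, 1)
  [4] (16, 1, 0, 3)
  [5] (2, 14, 5, 1)

These 5 weights hit 2 W_23-dot-orbits; sizes (2, 3):

[[1, 4], [2, 3, 5]]


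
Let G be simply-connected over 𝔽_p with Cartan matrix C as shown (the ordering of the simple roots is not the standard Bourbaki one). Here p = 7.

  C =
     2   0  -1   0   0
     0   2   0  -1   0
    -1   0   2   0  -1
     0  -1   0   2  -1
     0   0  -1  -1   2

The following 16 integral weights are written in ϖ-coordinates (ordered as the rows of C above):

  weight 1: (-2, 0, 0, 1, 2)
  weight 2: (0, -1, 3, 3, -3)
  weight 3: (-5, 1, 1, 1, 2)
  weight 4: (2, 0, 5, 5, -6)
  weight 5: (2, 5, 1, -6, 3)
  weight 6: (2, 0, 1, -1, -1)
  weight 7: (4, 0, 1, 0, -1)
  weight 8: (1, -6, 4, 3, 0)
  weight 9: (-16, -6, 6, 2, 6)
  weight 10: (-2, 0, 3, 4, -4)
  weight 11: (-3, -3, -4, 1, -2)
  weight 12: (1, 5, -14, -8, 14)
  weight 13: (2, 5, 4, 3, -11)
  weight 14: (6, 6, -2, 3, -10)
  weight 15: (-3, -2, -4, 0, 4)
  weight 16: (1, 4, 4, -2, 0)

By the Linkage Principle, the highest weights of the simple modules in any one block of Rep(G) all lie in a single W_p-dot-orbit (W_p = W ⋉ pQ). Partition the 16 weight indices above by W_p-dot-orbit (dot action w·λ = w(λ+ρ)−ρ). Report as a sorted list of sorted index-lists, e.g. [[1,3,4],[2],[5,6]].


Dynkin diagram of C (from the 8 off-diagonal −1 entries): A_5.

Ā_7 reps of the 16 weights (A_5, coords as presented):

  1: (1, 1, 0, 2, 3);  2: (1, 0, 2, 2, 2);  3: (0, 0, 2, 2, 1);  4: (1, 1, 0, 2, 3);  5: (0, 2, 1, 2, 1);  6: (3, 1, 2, 0, 0);  7: (3, 1, 2, 0, 0);  8: (3, 1, 2, 0, 0);  9: (1, 0, 2, 2, 2);  10: (1, 1, 0, 2, 3);  11: (0, 2, 1, 2, 1);  12: (1, 1, 0, 2, 3);  13: (0, 2, 1, 2, 1);  14: (1, 1, 0, 2, 3);  15: (3, 1, 2, 0, 0);  16: (3, 1, 2, 0, 0)

5 distinct reps among the 16 weights ⇒ 5 W_7-linkage classes:

[[1, 4, 10, 12, 14], [2, 9], [3], [5, 11, 13], [6, 7, 8, 15, 16]]


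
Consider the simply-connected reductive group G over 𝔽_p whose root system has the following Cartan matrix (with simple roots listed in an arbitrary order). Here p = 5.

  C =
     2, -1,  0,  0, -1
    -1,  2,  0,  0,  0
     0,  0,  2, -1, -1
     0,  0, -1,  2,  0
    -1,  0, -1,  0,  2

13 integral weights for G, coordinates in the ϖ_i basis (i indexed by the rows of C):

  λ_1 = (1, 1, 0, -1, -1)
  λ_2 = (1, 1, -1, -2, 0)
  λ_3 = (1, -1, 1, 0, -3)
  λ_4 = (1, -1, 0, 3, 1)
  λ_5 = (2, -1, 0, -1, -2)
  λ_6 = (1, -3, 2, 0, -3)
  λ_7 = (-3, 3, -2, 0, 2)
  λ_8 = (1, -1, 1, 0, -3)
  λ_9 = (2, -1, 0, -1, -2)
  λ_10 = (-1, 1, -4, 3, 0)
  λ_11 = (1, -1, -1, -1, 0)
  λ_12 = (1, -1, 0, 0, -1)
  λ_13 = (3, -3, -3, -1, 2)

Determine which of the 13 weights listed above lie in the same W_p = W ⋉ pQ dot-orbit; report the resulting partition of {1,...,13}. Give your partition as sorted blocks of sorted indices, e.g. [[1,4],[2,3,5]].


Cartan matrix: type A_5 (|W|=720); un-permuting the 5 rows.

Alcove-folded reps (p=5, 13 weights, presented ϖ-order):

  [1] (2, 2, 1, 0, 0);  [2] (2, 2, 1, 0, 0);  [3] (0, 0, 0, 1, 2);  [4] (2, 2, 1, 0, 0);  [5] (2, 0, 0, 0, 1);  [6] (2, 0, 1, 1, 0);  [7] (2, 2, 1, 0, 0);  [8] (0, 0, 0, 1, 2);  [9] (2, 0, 0, 0, 1);  [10] (2, 0, 1, 1, 0);  [11] (2, 0, 0, 0, 1);  [12] (2, 0, 1, 1, 0);  [13] (2, 0, 0, 0, 1)

The 13 indices split into 4 linkage classes (same alcove rep ⇔ same W_5-dot-orbit):

[[1, 2, 4, 7], [3, 8], [5, 9, 11, 13], [6, 10, 12]]


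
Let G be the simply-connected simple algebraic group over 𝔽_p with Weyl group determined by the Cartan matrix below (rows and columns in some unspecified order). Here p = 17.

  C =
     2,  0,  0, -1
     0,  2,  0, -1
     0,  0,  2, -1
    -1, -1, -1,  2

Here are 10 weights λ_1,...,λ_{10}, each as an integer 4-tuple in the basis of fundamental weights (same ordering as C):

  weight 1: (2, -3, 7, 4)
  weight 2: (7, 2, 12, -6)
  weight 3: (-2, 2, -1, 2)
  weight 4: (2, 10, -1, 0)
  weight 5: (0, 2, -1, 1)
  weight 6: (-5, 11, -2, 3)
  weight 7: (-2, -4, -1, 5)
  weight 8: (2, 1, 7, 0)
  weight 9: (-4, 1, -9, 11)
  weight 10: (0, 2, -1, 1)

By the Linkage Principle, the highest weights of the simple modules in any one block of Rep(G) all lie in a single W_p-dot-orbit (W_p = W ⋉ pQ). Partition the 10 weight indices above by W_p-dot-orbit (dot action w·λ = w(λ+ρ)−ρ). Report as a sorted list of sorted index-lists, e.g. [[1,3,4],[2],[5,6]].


Dynkin diagram of C (from the 6 off-diagonal −1 entries): D_4.

Ā_17 reps of the 10 weights (D_4, coords as presented):

    1: (3, 2, 8, 1)
    2: (3, 2, 8, 1)
    3: (1, 3, 0, 2)
    4: (3, 11, 0, 1)
    5: (1, 3, 0, 2)
    6: (3, 11, 0, 1)
    7: (1, 3, 0, 2)
    8: (3, 2, 8, 1)
    9: (3, 2, 8, 1)
    10: (1, 3, 0, 2)

The 10 indices split into 3 linkage classes (same alcove rep ⇔ same W_17-dot-orbit):

[[1, 2, 8, 9], [3, 5, 7, 10], [4, 6]]


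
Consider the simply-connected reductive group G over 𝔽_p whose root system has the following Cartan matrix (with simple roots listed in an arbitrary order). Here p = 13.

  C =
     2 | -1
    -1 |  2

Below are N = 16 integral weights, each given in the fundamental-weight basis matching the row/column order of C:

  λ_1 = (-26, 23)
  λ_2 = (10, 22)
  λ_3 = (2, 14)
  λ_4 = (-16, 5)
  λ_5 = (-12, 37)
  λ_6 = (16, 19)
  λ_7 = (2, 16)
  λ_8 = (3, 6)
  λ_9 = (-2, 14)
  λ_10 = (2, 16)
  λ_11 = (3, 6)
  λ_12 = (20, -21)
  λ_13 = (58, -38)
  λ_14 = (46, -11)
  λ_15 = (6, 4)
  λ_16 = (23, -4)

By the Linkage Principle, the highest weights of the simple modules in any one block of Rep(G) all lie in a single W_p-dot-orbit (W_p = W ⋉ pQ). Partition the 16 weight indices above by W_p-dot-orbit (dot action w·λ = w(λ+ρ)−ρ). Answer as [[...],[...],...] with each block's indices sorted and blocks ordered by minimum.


A_2 Cartan matrix, 2 simple roots permuted; ρ=(1,1).

Folding the 16 weights λ_j+ρ into Ā_13 (reps in the given 2-coord order):

  λ_1+ρ ↦ (1, 11) · λ_2+ρ ↦ (2, 8) · λ_3+ρ ↦ (2, 8) · λ_4+ρ ↦ (4, 7) · λ_5+ρ ↦ (1, 11) · λ_6+ρ ↦ (4, 7) · λ_7+ρ ↦ (4, 6) · λ_8+ρ ↦ (4, 7) · λ_9+ρ ↦ (1, 11) · λ_10+ρ ↦ (4, 6) · λ_11+ρ ↦ (4, 7) · λ_12+ρ ↦ (7, 5) · λ_13+ρ ↦ (4, 7) · λ_14+ρ ↦ (2, 8) · λ_15+ρ ↦ (7, 5) · λ_16+ρ ↦ (2, 8)

5 distinct reps among the 16 weights ⇒ 5 W_13-linkage classes:

[[1, 5, 9], [2, 3, 14, 16], [4, 6, 8, 11, 13], [7, 10], [12, 15]]


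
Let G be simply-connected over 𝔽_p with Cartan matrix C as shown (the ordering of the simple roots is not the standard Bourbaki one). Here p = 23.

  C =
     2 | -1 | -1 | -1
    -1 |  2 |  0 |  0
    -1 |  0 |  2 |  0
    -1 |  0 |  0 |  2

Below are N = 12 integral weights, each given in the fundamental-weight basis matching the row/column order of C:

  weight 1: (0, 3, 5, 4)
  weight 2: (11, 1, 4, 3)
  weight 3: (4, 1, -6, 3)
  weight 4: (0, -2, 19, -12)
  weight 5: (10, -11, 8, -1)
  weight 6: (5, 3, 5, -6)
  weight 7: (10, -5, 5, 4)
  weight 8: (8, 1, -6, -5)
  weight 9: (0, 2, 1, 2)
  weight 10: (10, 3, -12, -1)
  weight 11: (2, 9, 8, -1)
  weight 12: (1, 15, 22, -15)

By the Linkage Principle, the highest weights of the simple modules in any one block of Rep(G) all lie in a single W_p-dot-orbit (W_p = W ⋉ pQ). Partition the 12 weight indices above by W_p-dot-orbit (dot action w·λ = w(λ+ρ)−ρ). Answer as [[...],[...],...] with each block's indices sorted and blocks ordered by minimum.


C ↔ D_4 under row/col permutation; |W(D_4)| = 192.

Ā_23 reps of the 12 weights (D_4, coords as presented):

  1: (1, 4, 6, 5);  2: (0, 2, 5, 4);  3: (0, 2, 5, 4);  4: (1, 10, 9, 0);  5: (1, 10, 9, 0);  6: (1, 4, 6, 5);  7: (1, 4, 6, 5);  8: (0, 2, 5, 4);  9: (1, 3, 2, 3);  10: (0, 4, 11, 0);  11: (1, 10, 9, 0);  12: (0, 2, 5, 4)

Grouping the 12 weights by Ā_23-representative: 5 linkage classes.

[[1, 6, 7], [2, 3, 8, 12], [4, 5, 11], [9], [10]]


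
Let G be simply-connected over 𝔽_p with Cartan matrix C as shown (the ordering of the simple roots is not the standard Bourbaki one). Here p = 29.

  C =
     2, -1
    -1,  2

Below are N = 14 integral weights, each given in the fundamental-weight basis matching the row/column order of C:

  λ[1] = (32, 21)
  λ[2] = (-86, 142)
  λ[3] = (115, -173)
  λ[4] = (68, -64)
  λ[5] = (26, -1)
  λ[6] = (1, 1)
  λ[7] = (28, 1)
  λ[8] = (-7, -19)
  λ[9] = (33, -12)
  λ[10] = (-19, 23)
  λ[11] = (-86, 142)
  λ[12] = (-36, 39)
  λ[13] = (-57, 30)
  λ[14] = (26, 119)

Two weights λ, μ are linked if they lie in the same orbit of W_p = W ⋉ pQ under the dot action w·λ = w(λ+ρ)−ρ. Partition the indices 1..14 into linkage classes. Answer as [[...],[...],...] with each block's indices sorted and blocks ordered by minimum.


Dynkin diagram of C (from the 2 off-diagonal −1 entries): A_2.

Alcove-folded reps (p=29, 14 weights, presented ϖ-order):

    1: (3, 4)
    2: (27, 0)
    3: (27, 0)
    4: (18, 6)
    5: (27, 0)
    6: (2, 2)
    7: (27, 0)
    8: (18, 6)
    9: (18, 6)
    10: (18, 6)
    11: (27, 0)
    12: (18, 6)
    13: (2, 2)
    14: (2, 2)

Grouping the 14 weights by Ā_29-representative: 4 linkage classes.

[[1], [2, 3, 5, 7, 11], [4, 8, 9, 10, 12], [6, 13, 14]]


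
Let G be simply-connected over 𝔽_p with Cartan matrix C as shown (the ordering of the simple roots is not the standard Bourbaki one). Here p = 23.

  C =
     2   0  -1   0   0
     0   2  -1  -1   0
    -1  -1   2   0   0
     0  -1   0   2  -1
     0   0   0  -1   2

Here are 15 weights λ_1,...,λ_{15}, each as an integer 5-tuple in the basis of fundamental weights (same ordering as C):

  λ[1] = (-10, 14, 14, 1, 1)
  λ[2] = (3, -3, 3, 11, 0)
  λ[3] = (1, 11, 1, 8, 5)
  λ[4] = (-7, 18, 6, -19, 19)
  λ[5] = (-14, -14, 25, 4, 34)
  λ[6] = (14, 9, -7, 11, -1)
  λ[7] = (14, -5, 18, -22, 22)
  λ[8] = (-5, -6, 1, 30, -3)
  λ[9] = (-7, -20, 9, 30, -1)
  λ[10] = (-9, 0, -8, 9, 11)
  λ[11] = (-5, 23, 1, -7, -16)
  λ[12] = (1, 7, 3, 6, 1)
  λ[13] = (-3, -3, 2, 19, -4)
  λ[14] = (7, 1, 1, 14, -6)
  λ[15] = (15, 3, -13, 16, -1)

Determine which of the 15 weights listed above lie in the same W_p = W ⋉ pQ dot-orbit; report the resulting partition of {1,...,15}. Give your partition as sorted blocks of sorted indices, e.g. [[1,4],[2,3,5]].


Type A_5, rank 5, |W|=720; reorder rows/cols to standard.

Ā_23 reps of the 15 weights (A_5, coords as presented):

    λ_1+ρ ↦ (2, 8, 4, 7, 2)
    λ_2+ρ ↦ (4, 2, 2, 10, 1)
    λ_3+ρ ↦ (2, 8, 4, 7, 2)
    λ_4+ρ ↦ (1, 1, 1, 15, 3)
    λ_5+ρ ↦ (0, 5, 5, 3, 4)
    λ_6+ρ ↦ (1, 4, 6, 4, 8)
    λ_7+ρ ↦ (2, 8, 4, 7, 2)
    λ_8+ρ ↦ (1, 1, 1, 15, 3)
    λ_9+ρ ↦ (1, 4, 6, 4, 8)
    λ_10+ρ ↦ (1, 4, 6, 4, 8)
    λ_11+ρ ↦ (1, 1, 1, 15, 3)
    λ_12+ρ ↦ (2, 8, 4, 7, 2)
    λ_13+ρ ↦ (1, 1, 1, 15, 3)
    λ_14+ρ ↦ (4, 2, 2, 10, 1)
    λ_15+ρ ↦ (2, 8, 4, 7, 2)

5 distinct reps among the 15 weights ⇒ 5 W_23-linkage classes:

[[1, 3, 7, 12, 15], [2, 14], [4, 8, 11, 13], [5], [6, 9, 10]]


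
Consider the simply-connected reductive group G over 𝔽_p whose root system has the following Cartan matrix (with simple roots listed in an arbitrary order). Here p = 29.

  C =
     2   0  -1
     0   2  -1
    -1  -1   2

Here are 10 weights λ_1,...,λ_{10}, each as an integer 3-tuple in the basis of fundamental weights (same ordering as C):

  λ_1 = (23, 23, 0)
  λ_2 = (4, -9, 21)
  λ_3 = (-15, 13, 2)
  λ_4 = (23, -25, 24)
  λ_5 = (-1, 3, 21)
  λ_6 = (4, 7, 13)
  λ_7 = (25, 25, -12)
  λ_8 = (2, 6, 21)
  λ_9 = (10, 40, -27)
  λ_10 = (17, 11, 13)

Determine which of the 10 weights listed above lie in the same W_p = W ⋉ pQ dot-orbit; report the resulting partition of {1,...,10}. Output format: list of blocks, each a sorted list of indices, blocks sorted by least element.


Root system A_3: the 3×3 matrix C matches after relabeling.

Alcove-folded reps (p=29, 10 weights, presented ϖ-order):

  [1] (4, 4, 1) · [2] (5, 8, 14) · [3] (3, 3, 11) · [4] (4, 4, 1) · [5] (0, 4, 22) · [6] (5, 8, 14) · [7] (3, 3, 11) · [8] (0, 4, 22) · [9] (3, 3, 11) · [10] (3, 3, 11)

Partition of {1..10} into 4 W_29-dot-orbits:

[[1, 4], [2, 6], [3, 7, 9, 10], [5, 8]]


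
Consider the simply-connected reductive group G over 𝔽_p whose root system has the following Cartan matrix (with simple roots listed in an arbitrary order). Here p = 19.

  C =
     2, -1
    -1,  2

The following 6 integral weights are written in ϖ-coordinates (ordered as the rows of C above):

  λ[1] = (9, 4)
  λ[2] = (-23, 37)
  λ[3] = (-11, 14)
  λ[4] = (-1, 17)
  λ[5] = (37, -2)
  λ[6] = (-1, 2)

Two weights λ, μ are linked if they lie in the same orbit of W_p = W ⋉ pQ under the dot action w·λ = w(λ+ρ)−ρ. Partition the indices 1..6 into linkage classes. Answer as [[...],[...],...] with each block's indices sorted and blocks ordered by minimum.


Dynkin diagram of C (from the 2 off-diagonal −1 entries): A_2.

Ā_19 reps of the 6 weights (A_2, coords as presented):

    λ_1+ρ ↦ (10, 5)
    λ_2+ρ ↦ (0, 3)
    λ_3+ρ ↦ (10, 5)
    λ_4+ρ ↦ (0, 18)
    λ_5+ρ ↦ (0, 18)
    λ_6+ρ ↦ (0, 3)

The 6 indices split into 3 linkage classes (same alcove rep ⇔ same W_19-dot-orbit):

[[1, 3], [2, 6], [4, 5]]
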